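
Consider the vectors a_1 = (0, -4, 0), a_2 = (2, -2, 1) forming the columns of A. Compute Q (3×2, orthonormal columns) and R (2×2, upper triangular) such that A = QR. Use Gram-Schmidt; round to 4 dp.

a_1 = (0, -4, 0); ‖a_1‖ = 4.0000, so q_1 = (0.0000, -1.0000, 0.0000).
q_1·a_2 = 0.0000·2 + (-1.0000)·(-2) + 0.0000·1 = 2.0000.
u_2 = a_2 − 2.0000·q_1 = (2.0000, 0.0000, 1.0000).
‖u_2‖ = 2.2361, so q_2 = (0.8944, 0.0000, 0.4472).

Q = [[0.0000, 0.8944], [-1.0000, 0.0000], [0.0000, 0.4472]], R = [[4.0000, 2.0000], [0.0000, 2.2361]]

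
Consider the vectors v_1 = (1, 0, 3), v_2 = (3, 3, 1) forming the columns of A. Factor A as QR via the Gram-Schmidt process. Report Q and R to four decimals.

Q = [[0.3162, 0.6116], [0.0000, 0.7645], [0.9487, -0.2039]], R = [[3.1623, 1.8974], [0.0000, 3.9243]]

v_1 = (1, 0, 3); ‖v_1‖ = 3.1623, so e_1 = (0.3162, 0.0000, 0.9487).
e_1·v_2 = 0.3162·3 + 0.0000·3 + 0.9487·1 = 1.8974.
u_2 = v_2 − 1.8974·e_1 = (2.4000, 3.0000, -0.8000).
‖u_2‖ = 3.9243, so e_2 = (0.6116, 0.7645, -0.2039).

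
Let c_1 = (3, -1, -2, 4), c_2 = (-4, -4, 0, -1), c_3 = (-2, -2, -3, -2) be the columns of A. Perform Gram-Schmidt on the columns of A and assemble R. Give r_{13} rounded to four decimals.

c_1 = (3, -1, -2, 4); ‖c_1‖ = 5.4772, so q_1 = (0.5477, -0.1826, -0.3651, 0.7303).
r_{13} = q_1·c_3 = -1.0954.

r_{13} = -1.0954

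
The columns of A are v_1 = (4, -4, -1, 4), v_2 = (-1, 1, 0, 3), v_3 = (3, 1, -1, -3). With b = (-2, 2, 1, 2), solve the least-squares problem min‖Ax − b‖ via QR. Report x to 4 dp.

x = (-0.2641, 0.9233, -0.0818)

q_1 = v_1/‖v_1‖ = (4, -4, -1, 4)/7.0000 = (0.5714, -0.5714, -0.1429, 0.5714).
r_{12} = q_1·v_2 = 0.5714.
u_2 = v_2 − 0.5714·q_1 = (-1.3265, 1.3265, 0.0816, 2.6735).
‖u_2‖ = 3.2670, so q_2 = (-0.4060, 0.4060, 0.0250, 0.8183).
r_{13} = q_1·v_3 = -0.4286; r_{23} = q_2·v_3 = -3.2920.
u_3 = v_3 + 0.4286·q_1 + 3.2920·q_2 = (1.9082, 2.0918, -0.9790, -0.0612).
‖u_3‖ = 2.9965, so q_3 = (0.6368, 0.6981, -0.3267, -0.0204).
Qᵀb = (-1.2857, 3.2858, -0.2450).
Back-substitute: x_3 = -0.2450/2.9965 = -0.0818.
x_2 = (3.2858 + 3.2920·(-0.0818))/3.2670 = 0.9233.
x_1 = (-1.2857 − 0.5714·0.9233 + 0.4286·(-0.0818))/7.0000 = -0.2641.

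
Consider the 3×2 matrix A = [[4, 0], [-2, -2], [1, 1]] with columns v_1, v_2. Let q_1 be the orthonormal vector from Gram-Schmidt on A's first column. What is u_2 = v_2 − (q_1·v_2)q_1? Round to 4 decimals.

q_1 = v_1/‖v_1‖ = (4, -2, 1)/4.5826 = (0.8729, -0.4364, 0.2182).
r_{12} = q_1·v_2 = 1.0911.
u_2 = v_2 − 1.0911·q_1 = (-0.9524, -1.5238, 0.7619).

u_2 = (-0.9524, -1.5238, 0.7619)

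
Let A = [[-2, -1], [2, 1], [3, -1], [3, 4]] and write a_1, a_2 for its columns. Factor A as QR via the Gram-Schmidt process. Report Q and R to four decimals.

q_1 = a_1/‖a_1‖ = (-2, 2, 3, 3)/5.0990 = (-0.3922, 0.3922, 0.5883, 0.5883).
r_{12} = q_1·a_2 = 2.5495.
u_2 = a_2 − 2.5495·q_1 = (0.0000, 0.0000, -2.5000, 2.5000).
‖u_2‖ = 3.5355, so q_2 = (0.0000, 0.0000, -0.7071, 0.7071).

Q = [[-0.3922, 0.0000], [0.3922, 0.0000], [0.5883, -0.7071], [0.5883, 0.7071]], R = [[5.0990, 2.5495], [0.0000, 3.5355]]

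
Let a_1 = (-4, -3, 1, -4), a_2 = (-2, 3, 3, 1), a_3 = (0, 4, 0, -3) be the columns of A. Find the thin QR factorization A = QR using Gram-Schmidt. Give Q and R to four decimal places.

Q = [[-0.6172, -0.4577, 0.1858], [-0.4629, 0.5970, 0.6211], [0.1543, 0.6368, -0.2585], [-0.6172, 0.1691, -0.7162]], R = [[6.4807, -0.3086, 0.0000], [0.0000, 4.7859, 1.8805], [0.0000, 0.0000, 4.6329]]

q_1 = a_1/‖a_1‖ = (-4, -3, 1, -4)/6.4807 = (-0.6172, -0.4629, 0.1543, -0.6172).
r_{12} = q_1·a_2 = -0.3086.
u_2 = a_2 + 0.3086·q_1 = (-2.1905, 2.8571, 3.0476, 0.8095).
‖u_2‖ = 4.7859, so q_2 = (-0.4577, 0.5970, 0.6368, 0.1691).
r_{13} = q_1·a_3 = 0.0000; r_{23} = q_2·a_3 = 1.8805.
u_3 = a_3 − 0.0000·q_1 − 1.8805·q_2 = (0.8607, 2.8773, -1.1975, -3.3181).
‖u_3‖ = 4.6329, so q_3 = (0.1858, 0.6211, -0.2585, -0.7162).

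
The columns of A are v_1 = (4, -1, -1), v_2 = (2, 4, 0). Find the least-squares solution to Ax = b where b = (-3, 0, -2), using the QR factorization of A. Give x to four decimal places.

x = (-0.5116, -0.1977)

q_1 = v_1/‖v_1‖ = (4, -1, -1)/4.2426 = (0.9428, -0.2357, -0.2357).
r_{12} = q_1·v_2 = 0.9428.
u_2 = v_2 − 0.9428·q_1 = (1.1111, 4.2222, 0.2222).
‖u_2‖ = 4.3716, so q_2 = (0.2542, 0.9658, 0.0508).
Qᵀb = (-2.3570, -0.8642).
Back-substitute: x_2 = -0.8642/4.3716 = -0.1977.
x_1 = (-2.3570 − 0.9428·(-0.1977))/4.2426 = -0.5116.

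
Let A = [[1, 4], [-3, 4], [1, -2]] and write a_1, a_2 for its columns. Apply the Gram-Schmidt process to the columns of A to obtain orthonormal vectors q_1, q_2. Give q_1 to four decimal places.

q_1 = a_1/‖a_1‖ = (1, -3, 1)/3.3166 = (0.3015, -0.9045, 0.3015).

q_1 = (0.3015, -0.9045, 0.3015)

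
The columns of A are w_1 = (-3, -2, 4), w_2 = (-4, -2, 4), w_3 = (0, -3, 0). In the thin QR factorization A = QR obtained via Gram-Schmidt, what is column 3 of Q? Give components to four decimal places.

w_1 = (-3, -2, 4); ‖w_1‖ = 5.3852, so q_1 = (-0.5571, -0.3714, 0.7428).
q_1·w_2 = (-0.5571)·(-4) + (-0.3714)·(-2) + 0.7428·4 = 5.9423.
u_2 = w_2 − 5.9423·q_1 = (-0.6897, 0.2069, -0.4138).
‖u_2‖ = 0.8305, so q_2 = (-0.8305, 0.2491, -0.4983).
q_1·w_3 = (-0.5571)·0 + (-0.3714)·(-3) + 0.7428·0 = 1.1142; q_2·w_3 = (-0.8305)·0 + 0.2491·(-3) + (-0.4983)·0 = -0.7474.
u_3 = w_3 − 1.1142·q_1 + 0.7474·q_2 = (0.0000, -2.4000, -1.2000).
‖u_3‖ = 2.6833, so q_3 = (0.0000, -0.8944, -0.4472).

q_3 = (0.0000, -0.8944, -0.4472)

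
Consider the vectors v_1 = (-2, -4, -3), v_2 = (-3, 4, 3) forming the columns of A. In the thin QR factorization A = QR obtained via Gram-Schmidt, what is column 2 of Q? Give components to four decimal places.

q_2 = (-0.9285, 0.2971, 0.2228)

v_1 = (-2, -4, -3); ‖v_1‖ = 5.3852, so q_1 = (-0.3714, -0.7428, -0.5571).
q_1·v_2 = (-0.3714)·(-3) + (-0.7428)·4 + (-0.5571)·3 = -3.5282.
u_2 = v_2 + 3.5282·q_1 = (-4.3103, 1.3793, 1.0345).
‖u_2‖ = 4.6424, so q_2 = (-0.9285, 0.2971, 0.2228).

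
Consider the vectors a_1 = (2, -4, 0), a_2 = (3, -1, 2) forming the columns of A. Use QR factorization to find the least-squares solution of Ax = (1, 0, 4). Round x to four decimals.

x = (-0.4556, 1.1111)

a_1 = (2, -4, 0); ‖a_1‖ = 4.4721, so q_1 = (0.4472, -0.8944, 0.0000).
q_1·a_2 = 0.4472·3 + (-0.8944)·(-1) + 0.0000·2 = 2.2361.
u_2 = a_2 − 2.2361·q_1 = (2.0000, 1.0000, 2.0000).
‖u_2‖ = 3.0000, so q_2 = (0.6667, 0.3333, 0.6667).
Qᵀb = (0.4472, 3.3333).
Back-substitute: x_2 = 3.3333/3.0000 = 1.1111.
x_1 = (0.4472 − 2.2361·1.1111)/4.4721 = -0.4556.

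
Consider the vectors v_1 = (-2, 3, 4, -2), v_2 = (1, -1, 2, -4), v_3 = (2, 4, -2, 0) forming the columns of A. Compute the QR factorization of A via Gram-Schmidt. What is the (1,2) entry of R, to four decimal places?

v_1 = (-2, 3, 4, -2); ‖v_1‖ = 5.7446, so q_1 = (-0.3482, 0.5222, 0.6963, -0.3482).
r_{12} = q_1·v_2 = 1.9149.

r_{12} = 1.9149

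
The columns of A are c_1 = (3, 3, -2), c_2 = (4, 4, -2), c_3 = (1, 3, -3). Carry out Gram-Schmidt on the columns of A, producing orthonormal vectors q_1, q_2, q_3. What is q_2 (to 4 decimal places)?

q_2 = (0.3015, 0.3015, 0.9045)

q_1 = c_1/‖c_1‖ = (3, 3, -2)/4.6904 = (0.6396, 0.6396, -0.4264).
r_{12} = q_1·c_2 = 5.9696.
u_2 = c_2 − 5.9696·q_1 = (0.1818, 0.1818, 0.5455).
‖u_2‖ = 0.6030, so q_2 = (0.3015, 0.3015, 0.9045).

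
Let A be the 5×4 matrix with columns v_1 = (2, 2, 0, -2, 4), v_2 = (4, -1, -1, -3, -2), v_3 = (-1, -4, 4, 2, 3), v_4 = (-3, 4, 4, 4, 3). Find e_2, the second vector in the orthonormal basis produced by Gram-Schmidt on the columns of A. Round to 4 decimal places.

e_1 = v_1/‖v_1‖ = (2, 2, 0, -2, 4)/5.2915 = (0.3780, 0.3780, 0.0000, -0.3780, 0.7559).
r_{12} = e_1·v_2 = 0.7559.
u_2 = v_2 − 0.7559·e_1 = (3.7143, -1.2857, -1.0000, -2.7143, -2.5714).
‖u_2‖ = 5.5162, so e_2 = (0.6733, -0.2331, -0.1813, -0.4921, -0.4662).

e_2 = (0.6733, -0.2331, -0.1813, -0.4921, -0.4662)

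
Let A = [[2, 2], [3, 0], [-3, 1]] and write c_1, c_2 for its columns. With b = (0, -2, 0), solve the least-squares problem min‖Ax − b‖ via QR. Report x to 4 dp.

x = (-0.2752, 0.0550)

c_1 = (2, 3, -3); ‖c_1‖ = 4.6904, so e_1 = (0.4264, 0.6396, -0.6396).
e_1·c_2 = 0.4264·2 + 0.6396·0 + (-0.6396)·1 = 0.2132.
u_2 = c_2 − 0.2132·e_1 = (1.9091, -0.1364, 1.1364).
‖u_2‖ = 2.2259, so e_2 = (0.8577, -0.0613, 0.5105).
Qᵀb = (-1.2792, 0.1225).
Back-substitute: x_2 = 0.1225/2.2259 = 0.0550.
x_1 = (-1.2792 − 0.2132·0.0550)/4.6904 = -0.2752.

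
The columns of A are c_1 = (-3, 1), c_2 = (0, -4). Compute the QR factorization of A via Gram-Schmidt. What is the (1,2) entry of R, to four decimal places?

c_1 = (-3, 1); ‖c_1‖ = 3.1623, so e_1 = (-0.9487, 0.3162).
r_{12} = e_1·c_2 = -1.2649.

r_{12} = -1.2649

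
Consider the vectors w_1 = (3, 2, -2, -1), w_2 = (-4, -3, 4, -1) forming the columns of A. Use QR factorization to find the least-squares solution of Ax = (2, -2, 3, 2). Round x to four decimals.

x = (-0.3969, -0.0458)

e_1 = w_1/‖w_1‖ = (3, 2, -2, -1)/4.2426 = (0.7071, 0.4714, -0.4714, -0.2357).
r_{12} = e_1·w_2 = -5.8926.
u_2 = w_2 + 5.8926·e_1 = (0.1667, -0.2222, 1.2222, -2.3889).
‖u_2‖ = 2.6977, so e_2 = (0.0618, -0.0824, 0.4531, -0.8855).
Qᵀb = (-1.4142, -0.1236).
Back-substitute: x_2 = -0.1236/2.6977 = -0.0458.
x_1 = (-1.4142 + 5.8926·(-0.0458))/4.2426 = -0.3969.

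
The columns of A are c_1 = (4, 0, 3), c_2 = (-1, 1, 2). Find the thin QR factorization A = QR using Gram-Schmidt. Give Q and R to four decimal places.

Q = [[0.8000, -0.5462], [0.0000, 0.4138], [0.6000, 0.7283]], R = [[5.0000, 0.4000], [0.0000, 2.4166]]

c_1 = (4, 0, 3); ‖c_1‖ = 5.0000, so q_1 = (0.8000, 0.0000, 0.6000).
q_1·c_2 = 0.8000·(-1) + 0.0000·1 + 0.6000·2 = 0.4000.
u_2 = c_2 − 0.4000·q_1 = (-1.3200, 1.0000, 1.7600).
‖u_2‖ = 2.4166, so q_2 = (-0.5462, 0.4138, 0.7283).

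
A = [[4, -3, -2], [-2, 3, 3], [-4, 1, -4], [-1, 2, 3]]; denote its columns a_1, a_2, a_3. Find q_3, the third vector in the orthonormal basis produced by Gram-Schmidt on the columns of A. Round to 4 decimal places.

a_1 = (4, -2, -4, -1); ‖a_1‖ = 6.0828, so q_1 = (0.6576, -0.3288, -0.6576, -0.1644).
q_1·a_2 = 0.6576·(-3) + (-0.3288)·3 + (-0.6576)·1 + (-0.1644)·2 = -3.9456.
u_2 = a_2 + 3.9456·q_1 = (-0.4054, 1.7027, -1.5946, 1.3514).
‖u_2‖ = 2.7262, so q_2 = (-0.1487, 0.6246, -0.5849, 0.4957).
q_1·a_3 = 0.6576·(-2) + (-0.3288)·3 + (-0.6576)·(-4) + (-0.1644)·3 = -0.1644; q_2·a_3 = (-0.1487)·(-2) + 0.6246·3 + (-0.5849)·(-4) + 0.4957·3 = 5.9977.
u_3 = a_3 + 0.1644·q_1 − 5.9977·q_2 = (-1.0000, -0.8000, -0.6000, 0.0000).
‖u_3‖ = 1.4142, so q_3 = (-0.7071, -0.5657, -0.4243, 0.0000).

q_3 = (-0.7071, -0.5657, -0.4243, 0.0000)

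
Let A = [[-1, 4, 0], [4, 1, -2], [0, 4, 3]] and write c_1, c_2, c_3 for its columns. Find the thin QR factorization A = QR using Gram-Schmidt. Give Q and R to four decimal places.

c_1 = (-1, 4, 0); ‖c_1‖ = 4.1231, so e_1 = (-0.2425, 0.9701, 0.0000).
e_1·c_2 = (-0.2425)·4 + 0.9701·1 + 0.0000·4 = 0.0000.
u_2 = c_2 + 0.0000·e_1 = (4.0000, 1.0000, 4.0000).
‖u_2‖ = 5.7446, so e_2 = (0.6963, 0.1741, 0.6963).
e_1·c_3 = (-0.2425)·0 + 0.9701·(-2) + 0.0000·3 = -1.9403; e_2·c_3 = 0.6963·0 + 0.1741·(-2) + 0.6963·3 = 1.7408.
u_3 = c_3 + 1.9403·e_1 − 1.7408·e_2 = (-1.6827, -0.4207, 1.7879).
‖u_3‖ = 2.4910, so e_3 = (-0.6755, -0.1689, 0.7177).

Q = [[-0.2425, 0.6963, -0.6755], [0.9701, 0.1741, -0.1689], [0.0000, 0.6963, 0.7177]], R = [[4.1231, 0.0000, -1.9403], [0.0000, 5.7446, 1.7408], [0.0000, 0.0000, 2.4910]]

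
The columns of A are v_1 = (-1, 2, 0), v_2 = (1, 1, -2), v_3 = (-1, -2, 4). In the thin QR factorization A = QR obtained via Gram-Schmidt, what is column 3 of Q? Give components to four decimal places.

v_1 = (-1, 2, 0); ‖v_1‖ = 2.2361, so e_1 = (-0.4472, 0.8944, 0.0000).
e_1·v_2 = (-0.4472)·1 + 0.8944·1 + 0.0000·(-2) = 0.4472.
u_2 = v_2 − 0.4472·e_1 = (1.2000, 0.6000, -2.0000).
‖u_2‖ = 2.4083, so e_2 = (0.4983, 0.2491, -0.8305).
e_1·v_3 = (-0.4472)·(-1) + 0.8944·(-2) + 0.0000·4 = -1.3416; e_2·v_3 = 0.4983·(-1) + 0.2491·(-2) + (-0.8305)·4 = -4.3184.
u_3 = v_3 + 1.3416·e_1 + 4.3184·e_2 = (0.5517, 0.2759, 0.4138).
‖u_3‖ = 0.7428, so e_3 = (0.7428, 0.3714, 0.5571).

e_3 = (0.7428, 0.3714, 0.5571)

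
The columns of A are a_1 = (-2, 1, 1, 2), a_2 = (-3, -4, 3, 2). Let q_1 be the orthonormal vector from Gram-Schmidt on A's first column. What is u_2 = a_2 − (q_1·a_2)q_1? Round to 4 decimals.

a_1 = (-2, 1, 1, 2); ‖a_1‖ = 3.1623, so q_1 = (-0.6325, 0.3162, 0.3162, 0.6325).
q_1·a_2 = (-0.6325)·(-3) + 0.3162·(-4) + 0.3162·3 + 0.6325·2 = 2.8460.
u_2 = a_2 − 2.8460·q_1 = (-1.2000, -4.9000, 2.1000, 0.2000).

u_2 = (-1.2000, -4.9000, 2.1000, 0.2000)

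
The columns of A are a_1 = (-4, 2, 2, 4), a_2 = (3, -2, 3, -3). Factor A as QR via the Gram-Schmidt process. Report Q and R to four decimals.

Q = [[-0.6325, 0.1840], [0.3162, -0.2070], [0.3162, 0.9431], [0.6325, -0.1840]], R = [[6.3246, -3.4785], [0.0000, 4.3474]]

a_1 = (-4, 2, 2, 4); ‖a_1‖ = 6.3246, so e_1 = (-0.6325, 0.3162, 0.3162, 0.6325).
e_1·a_2 = (-0.6325)·3 + 0.3162·(-2) + 0.3162·3 + 0.6325·(-3) = -3.4785.
u_2 = a_2 + 3.4785·e_1 = (0.8000, -0.9000, 4.1000, -0.8000).
‖u_2‖ = 4.3474, so e_2 = (0.1840, -0.2070, 0.9431, -0.1840).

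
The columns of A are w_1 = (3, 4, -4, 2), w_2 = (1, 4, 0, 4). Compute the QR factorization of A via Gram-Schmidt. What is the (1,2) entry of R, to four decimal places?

w_1 = (3, 4, -4, 2); ‖w_1‖ = 6.7082, so q_1 = (0.4472, 0.5963, -0.5963, 0.2981).
r_{12} = q_1·w_2 = 4.0249.

r_{12} = 4.0249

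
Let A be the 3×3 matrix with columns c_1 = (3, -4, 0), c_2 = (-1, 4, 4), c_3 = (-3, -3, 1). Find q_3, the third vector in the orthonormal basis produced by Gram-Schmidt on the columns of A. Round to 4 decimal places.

c_1 = (3, -4, 0); ‖c_1‖ = 5.0000, so q_1 = (0.6000, -0.8000, 0.0000).
q_1·c_2 = 0.6000·(-1) + (-0.8000)·4 + 0.0000·4 = -3.8000.
u_2 = c_2 + 3.8000·q_1 = (1.2800, 0.9600, 4.0000).
‖u_2‖ = 4.3081, so q_2 = (0.2971, 0.2228, 0.9285).
q_1·c_3 = 0.6000·(-3) + (-0.8000)·(-3) + 0.0000·1 = 0.6000; q_2·c_3 = 0.2971·(-3) + 0.2228·(-3) + 0.9285·1 = -0.6314.
u_3 = c_3 − 0.6000·q_1 + 0.6314·q_2 = (-3.1724, -2.3793, 1.5862).
‖u_3‖ = 4.2710, so q_3 = (-0.7428, -0.5571, 0.3714).

q_3 = (-0.7428, -0.5571, 0.3714)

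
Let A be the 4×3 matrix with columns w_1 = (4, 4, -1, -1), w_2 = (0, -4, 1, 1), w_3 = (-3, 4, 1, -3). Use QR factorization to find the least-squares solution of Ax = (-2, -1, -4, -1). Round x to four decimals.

x = (-1.0625, -1.8681, -0.7500)

w_1 = (4, 4, -1, -1); ‖w_1‖ = 5.8310, so e_1 = (0.6860, 0.6860, -0.1715, -0.1715).
e_1·w_2 = 0.6860·0 + 0.6860·(-4) + (-0.1715)·1 + (-0.1715)·1 = -3.0870.
u_2 = w_2 + 3.0870·e_1 = (2.1176, -1.8824, 0.4706, 0.4706).
‖u_2‖ = 2.9104, so e_2 = (0.7276, -0.6468, 0.1617, 0.1617).
e_1·w_3 = 0.6860·(-3) + 0.6860·4 + (-0.1715)·1 + (-0.1715)·(-3) = 1.0290; e_2·w_3 = 0.7276·(-3) + (-0.6468)·4 + 0.1617·1 + 0.1617·(-3) = -5.0932.
u_3 = w_3 − 1.0290·e_1 + 5.0932·e_2 = (0.0000, 0.0000, 2.0000, -2.0000).
‖u_3‖ = 2.8284, so e_3 = (0.0000, 0.0000, 0.7071, -0.7071).
Qᵀb = (-1.2005, -1.6169, -2.1213).
Back-substitute: x_3 = -2.1213/2.8284 = -0.7500.
x_2 = (-1.6169 + 5.0932·(-0.7500))/2.9104 = -1.8681.
x_1 = (-1.2005 + 3.0870·(-1.8681) − 1.0290·(-0.7500))/5.8310 = -1.0625.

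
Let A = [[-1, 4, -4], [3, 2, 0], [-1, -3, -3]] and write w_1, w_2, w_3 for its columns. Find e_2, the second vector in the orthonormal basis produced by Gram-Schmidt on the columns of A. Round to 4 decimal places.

w_1 = (-1, 3, -1); ‖w_1‖ = 3.3166, so e_1 = (-0.3015, 0.9045, -0.3015).
e_1·w_2 = (-0.3015)·4 + 0.9045·2 + (-0.3015)·(-3) = 1.5076.
u_2 = w_2 − 1.5076·e_1 = (4.4545, 0.6364, -2.5455).
‖u_2‖ = 5.1698, so e_2 = (0.8616, 0.1231, -0.4924).

e_2 = (0.8616, 0.1231, -0.4924)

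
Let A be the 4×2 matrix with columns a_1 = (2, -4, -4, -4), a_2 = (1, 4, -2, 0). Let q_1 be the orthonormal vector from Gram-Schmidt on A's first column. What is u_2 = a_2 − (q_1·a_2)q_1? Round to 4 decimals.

a_1 = (2, -4, -4, -4); ‖a_1‖ = 7.2111, so q_1 = (0.2774, -0.5547, -0.5547, -0.5547).
q_1·a_2 = 0.2774·1 + (-0.5547)·4 + (-0.5547)·(-2) + (-0.5547)·0 = -0.8321.
u_2 = a_2 + 0.8321·q_1 = (1.2308, 3.5385, -2.4615, -0.4615).

u_2 = (1.2308, 3.5385, -2.4615, -0.4615)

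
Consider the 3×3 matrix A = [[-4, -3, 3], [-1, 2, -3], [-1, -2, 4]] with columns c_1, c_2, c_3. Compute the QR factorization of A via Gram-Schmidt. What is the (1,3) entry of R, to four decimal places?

e_1 = c_1/‖c_1‖ = (-4, -1, -1)/4.2426 = (-0.9428, -0.2357, -0.2357).
r_{13} = e_1·c_3 = -3.0641.

r_{13} = -3.0641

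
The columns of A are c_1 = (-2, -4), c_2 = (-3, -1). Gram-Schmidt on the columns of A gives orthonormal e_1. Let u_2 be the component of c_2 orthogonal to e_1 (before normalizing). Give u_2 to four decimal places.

u_2 = (-2.0000, 1.0000)

c_1 = (-2, -4); ‖c_1‖ = 4.4721, so e_1 = (-0.4472, -0.8944).
e_1·c_2 = (-0.4472)·(-3) + (-0.8944)·(-1) = 2.2361.
u_2 = c_2 − 2.2361·e_1 = (-2.0000, 1.0000).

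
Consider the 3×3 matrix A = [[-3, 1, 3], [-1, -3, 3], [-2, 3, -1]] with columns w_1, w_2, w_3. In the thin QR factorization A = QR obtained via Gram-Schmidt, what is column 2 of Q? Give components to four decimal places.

q_1 = w_1/‖w_1‖ = (-3, -1, -2)/3.7417 = (-0.8018, -0.2673, -0.5345).
r_{12} = q_1·w_2 = -1.6036.
u_2 = w_2 + 1.6036·q_1 = (-0.2857, -3.4286, 2.1429).
‖u_2‖ = 4.0532, so q_2 = (-0.0705, -0.8459, 0.5287).

q_2 = (-0.0705, -0.8459, 0.5287)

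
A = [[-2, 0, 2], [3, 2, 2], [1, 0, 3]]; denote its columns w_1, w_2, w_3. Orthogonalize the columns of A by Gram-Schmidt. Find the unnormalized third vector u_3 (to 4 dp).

w_1 = (-2, 3, 1); ‖w_1‖ = 3.7417, so q_1 = (-0.5345, 0.8018, 0.2673).
q_1·w_2 = (-0.5345)·0 + 0.8018·2 + 0.2673·0 = 1.6036.
u_2 = w_2 − 1.6036·q_1 = (0.8571, 0.7143, -0.4286).
‖u_2‖ = 1.1952, so q_2 = (0.7171, 0.5976, -0.3586).
q_1·w_3 = (-0.5345)·2 + 0.8018·2 + 0.2673·3 = 1.3363; q_2·w_3 = 0.7171·2 + 0.5976·2 + (-0.3586)·3 = 1.5538.
u_3 = w_3 − 1.3363·q_1 − 1.5538·q_2 = (1.6000, 0.0000, 3.2000).

u_3 = (1.6000, 0.0000, 3.2000)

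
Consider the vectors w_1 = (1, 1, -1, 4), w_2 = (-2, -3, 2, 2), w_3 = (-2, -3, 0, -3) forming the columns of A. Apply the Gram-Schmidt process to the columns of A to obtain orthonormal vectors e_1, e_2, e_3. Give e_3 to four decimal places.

e_3 = (-0.1698, -0.4889, -0.8543, -0.0489)

w_1 = (1, 1, -1, 4); ‖w_1‖ = 4.3589, so e_1 = (0.2294, 0.2294, -0.2294, 0.9177).
e_1·w_2 = 0.2294·(-2) + 0.2294·(-3) + (-0.2294)·2 + 0.9177·2 = 0.2294.
u_2 = w_2 − 0.2294·e_1 = (-2.0526, -3.0526, 2.0526, 1.7895).
‖u_2‖ = 4.5768, so e_2 = (-0.4485, -0.6670, 0.4485, 0.3910).
e_1·w_3 = 0.2294·(-2) + 0.2294·(-3) + (-0.2294)·0 + 0.9177·(-3) = -3.9001; e_2·w_3 = (-0.4485)·(-2) + (-0.6670)·(-3) + 0.4485·0 + 0.3910·(-3) = 1.7249.
u_3 = w_3 + 3.9001·e_1 − 1.7249·e_2 = (-0.3317, -0.9548, -1.6683, -0.0955).
‖u_3‖ = 1.9530, so e_3 = (-0.1698, -0.4889, -0.8543, -0.0489).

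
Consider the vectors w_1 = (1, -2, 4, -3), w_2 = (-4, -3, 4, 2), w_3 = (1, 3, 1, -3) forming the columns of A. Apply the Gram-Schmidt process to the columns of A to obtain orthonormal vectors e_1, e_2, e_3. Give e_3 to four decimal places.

e_3 = (-0.4057, 0.8178, 0.3287, -0.2421)

w_1 = (1, -2, 4, -3); ‖w_1‖ = 5.4772, so e_1 = (0.1826, -0.3651, 0.7303, -0.5477).
e_1·w_2 = 0.1826·(-4) + (-0.3651)·(-3) + 0.7303·4 + (-0.5477)·2 = 2.1909.
u_2 = w_2 − 2.1909·e_1 = (-4.4000, -2.2000, 2.4000, 3.2000).
‖u_2‖ = 6.3403, so e_2 = (-0.6940, -0.3470, 0.3785, 0.5047).
e_1·w_3 = 0.1826·1 + (-0.3651)·3 + 0.7303·1 + (-0.5477)·(-3) = 1.4606; e_2·w_3 = (-0.6940)·1 + (-0.3470)·3 + 0.3785·1 + 0.5047·(-3) = -2.8705.
u_3 = w_3 − 1.4606·e_1 + 2.8705·e_2 = (-1.2587, 2.5373, 1.0199, -0.7512).
‖u_3‖ = 3.1027, so e_3 = (-0.4057, 0.8178, 0.3287, -0.2421).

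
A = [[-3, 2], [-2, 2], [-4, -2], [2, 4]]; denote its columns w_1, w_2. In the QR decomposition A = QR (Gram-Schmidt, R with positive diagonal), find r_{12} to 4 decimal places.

w_1 = (-3, -2, -4, 2); ‖w_1‖ = 5.7446, so e_1 = (-0.5222, -0.3482, -0.6963, 0.3482).
r_{12} = e_1·w_2 = 1.0445.

r_{12} = 1.0445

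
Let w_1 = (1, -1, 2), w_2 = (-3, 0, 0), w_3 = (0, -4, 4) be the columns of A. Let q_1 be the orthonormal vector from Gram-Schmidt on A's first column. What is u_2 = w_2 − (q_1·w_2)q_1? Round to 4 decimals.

w_1 = (1, -1, 2); ‖w_1‖ = 2.4495, so q_1 = (0.4082, -0.4082, 0.8165).
q_1·w_2 = 0.4082·(-3) + (-0.4082)·0 + 0.8165·0 = -1.2247.
u_2 = w_2 + 1.2247·q_1 = (-2.5000, -0.5000, 1.0000).

u_2 = (-2.5000, -0.5000, 1.0000)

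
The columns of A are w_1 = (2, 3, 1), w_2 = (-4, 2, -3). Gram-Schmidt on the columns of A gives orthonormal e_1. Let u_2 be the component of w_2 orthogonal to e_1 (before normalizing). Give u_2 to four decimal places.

w_1 = (2, 3, 1); ‖w_1‖ = 3.7417, so e_1 = (0.5345, 0.8018, 0.2673).
e_1·w_2 = 0.5345·(-4) + 0.8018·2 + 0.2673·(-3) = -1.3363.
u_2 = w_2 + 1.3363·e_1 = (-3.2857, 3.0714, -2.6429).

u_2 = (-3.2857, 3.0714, -2.6429)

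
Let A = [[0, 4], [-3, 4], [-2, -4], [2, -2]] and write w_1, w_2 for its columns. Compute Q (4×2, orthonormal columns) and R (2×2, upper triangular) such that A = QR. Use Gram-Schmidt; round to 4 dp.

Q = [[0.0000, 0.5759], [-0.7276, 0.3727], [-0.4851, -0.7115], [0.4851, -0.1525]], R = [[4.1231, -1.9403], [0.0000, 6.9452]]

w_1 = (0, -3, -2, 2); ‖w_1‖ = 4.1231, so e_1 = (0.0000, -0.7276, -0.4851, 0.4851).
e_1·w_2 = 0.0000·4 + (-0.7276)·4 + (-0.4851)·(-4) + 0.4851·(-2) = -1.9403.
u_2 = w_2 + 1.9403·e_1 = (4.0000, 2.5882, -4.9412, -1.0588).
‖u_2‖ = 6.9452, so e_2 = (0.5759, 0.3727, -0.7115, -0.1525).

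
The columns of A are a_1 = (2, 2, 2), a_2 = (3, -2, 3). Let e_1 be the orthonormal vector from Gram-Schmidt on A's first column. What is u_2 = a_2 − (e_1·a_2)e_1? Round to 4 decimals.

u_2 = (1.6667, -3.3333, 1.6667)

a_1 = (2, 2, 2); ‖a_1‖ = 3.4641, so e_1 = (0.5774, 0.5774, 0.5774).
e_1·a_2 = 0.5774·3 + 0.5774·(-2) + 0.5774·3 = 2.3094.
u_2 = a_2 − 2.3094·e_1 = (1.6667, -3.3333, 1.6667).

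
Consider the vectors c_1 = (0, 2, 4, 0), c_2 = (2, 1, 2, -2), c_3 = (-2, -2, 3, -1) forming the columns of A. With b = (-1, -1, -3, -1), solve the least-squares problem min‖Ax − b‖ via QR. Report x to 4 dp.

c_1 = (0, 2, 4, 0); ‖c_1‖ = 4.4721, so e_1 = (0.0000, 0.4472, 0.8944, 0.0000).
e_1·c_2 = 0.0000·2 + 0.4472·1 + 0.8944·2 + 0.0000·(-2) = 2.2361.
u_2 = c_2 − 2.2361·e_1 = (2.0000, 0.0000, 0.0000, -2.0000).
‖u_2‖ = 2.8284, so e_2 = (0.7071, 0.0000, 0.0000, -0.7071).
e_1·c_3 = 0.0000·(-2) + 0.4472·(-2) + 0.8944·3 + 0.0000·(-1) = 1.7889; e_2·c_3 = 0.7071·(-2) + 0.0000·(-2) + 0.0000·3 + (-0.7071)·(-1) = -0.7071.
u_3 = c_3 − 1.7889·e_1 + 0.7071·e_2 = (-1.5000, -2.8000, 1.4000, -1.5000).
‖u_3‖ = 3.7815, so e_3 = (-0.3967, -0.7404, 0.3702, -0.3967).
Qᵀb = (-3.1305, 0.0000, 0.4231).
Back-substitute: x_3 = 0.4231/3.7815 = 0.1119.
x_2 = (0.0000 + 0.7071·0.1119)/2.8284 = 0.0280.
x_1 = (-3.1305 − 2.2361·0.0280 − 1.7889·0.1119)/4.4721 = -0.7587.

x = (-0.7587, 0.0280, 0.1119)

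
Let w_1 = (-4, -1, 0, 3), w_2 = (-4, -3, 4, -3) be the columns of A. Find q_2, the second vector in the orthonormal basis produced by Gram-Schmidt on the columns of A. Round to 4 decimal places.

w_1 = (-4, -1, 0, 3); ‖w_1‖ = 5.0990, so q_1 = (-0.7845, -0.1961, 0.0000, 0.5883).
q_1·w_2 = (-0.7845)·(-4) + (-0.1961)·(-3) + 0.0000·4 + 0.5883·(-3) = 1.9612.
u_2 = w_2 − 1.9612·q_1 = (-2.4615, -2.6154, 4.0000, -4.1538).
‖u_2‖ = 6.7937, so q_2 = (-0.3623, -0.3850, 0.5888, -0.6114).

q_2 = (-0.3623, -0.3850, 0.5888, -0.6114)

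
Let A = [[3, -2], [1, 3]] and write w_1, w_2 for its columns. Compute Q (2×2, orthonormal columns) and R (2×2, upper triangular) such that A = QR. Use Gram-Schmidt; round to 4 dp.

w_1 = (3, 1); ‖w_1‖ = 3.1623, so e_1 = (0.9487, 0.3162).
e_1·w_2 = 0.9487·(-2) + 0.3162·3 = -0.9487.
u_2 = w_2 + 0.9487·e_1 = (-1.1000, 3.3000).
‖u_2‖ = 3.4785, so e_2 = (-0.3162, 0.9487).

Q = [[0.9487, -0.3162], [0.3162, 0.9487]], R = [[3.1623, -0.9487], [0.0000, 3.4785]]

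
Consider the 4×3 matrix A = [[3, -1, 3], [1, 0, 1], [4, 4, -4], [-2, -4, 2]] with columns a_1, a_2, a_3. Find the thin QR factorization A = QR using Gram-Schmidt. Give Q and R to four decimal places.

Q = [[0.5477, -0.7247, 0.2791], [0.1826, -0.1636, 0.2592], [0.7303, 0.2805, -0.6180], [-0.3651, -0.6078, -0.6878]], R = [[5.4772, 3.8341, -1.8257], [0.0000, 4.2778, -4.6752], [0.0000, 0.0000, 2.1929]]

q_1 = a_1/‖a_1‖ = (3, 1, 4, -2)/5.4772 = (0.5477, 0.1826, 0.7303, -0.3651).
r_{12} = q_1·a_2 = 3.8341.
u_2 = a_2 − 3.8341·q_1 = (-3.1000, -0.7000, 1.2000, -2.6000).
‖u_2‖ = 4.2778, so q_2 = (-0.7247, -0.1636, 0.2805, -0.6078).
r_{13} = q_1·a_3 = -1.8257; r_{23} = q_2·a_3 = -4.6752.
u_3 = a_3 + 1.8257·q_1 + 4.6752·q_2 = (0.6120, 0.5683, -1.3552, -1.5082).
‖u_3‖ = 2.1929, so q_3 = (0.2791, 0.2592, -0.6180, -0.6878).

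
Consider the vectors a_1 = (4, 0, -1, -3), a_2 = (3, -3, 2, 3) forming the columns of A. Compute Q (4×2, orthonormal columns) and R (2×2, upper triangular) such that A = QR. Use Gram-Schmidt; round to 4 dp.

Q = [[0.7845, 0.5115], [0.0000, -0.5392], [-0.1961, 0.3663], [-0.5883, 0.5599]], R = [[5.0990, 0.1961], [0.0000, 5.5643]]

a_1 = (4, 0, -1, -3); ‖a_1‖ = 5.0990, so e_1 = (0.7845, 0.0000, -0.1961, -0.5883).
e_1·a_2 = 0.7845·3 + 0.0000·(-3) + (-0.1961)·2 + (-0.5883)·3 = 0.1961.
u_2 = a_2 − 0.1961·e_1 = (2.8462, -3.0000, 2.0385, 3.1154).
‖u_2‖ = 5.5643, so e_2 = (0.5115, -0.5392, 0.3663, 0.5599).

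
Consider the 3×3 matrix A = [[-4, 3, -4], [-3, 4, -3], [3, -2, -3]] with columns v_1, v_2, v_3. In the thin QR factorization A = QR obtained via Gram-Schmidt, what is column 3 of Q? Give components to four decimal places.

v_1 = (-4, -3, 3); ‖v_1‖ = 5.8310, so q_1 = (-0.6860, -0.5145, 0.5145).
q_1·v_2 = (-0.6860)·3 + (-0.5145)·4 + 0.5145·(-2) = -5.1450.
u_2 = v_2 + 5.1450·q_1 = (-0.5294, 1.3529, 0.6471).
‖u_2‖ = 1.5904, so q_2 = (-0.3329, 0.8507, 0.4068).
q_1·v_3 = (-0.6860)·(-4) + (-0.5145)·(-3) + 0.5145·(-3) = 2.7440; q_2·v_3 = (-0.3329)·(-4) + 0.8507·(-3) + 0.4068·(-3) = -2.4411.
u_3 = v_3 − 2.7440·q_1 + 2.4411·q_2 = (-2.9302, 0.4884, -3.4186).
‖u_3‖ = 4.5290, so q_3 = (-0.6470, 0.1078, -0.7548).

q_3 = (-0.6470, 0.1078, -0.7548)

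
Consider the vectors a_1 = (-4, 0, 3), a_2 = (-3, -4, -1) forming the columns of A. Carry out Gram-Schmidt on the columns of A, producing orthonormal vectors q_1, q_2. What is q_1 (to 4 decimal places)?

a_1 = (-4, 0, 3); ‖a_1‖ = 5.0000, so q_1 = (-0.8000, 0.0000, 0.6000).

q_1 = (-0.8000, 0.0000, 0.6000)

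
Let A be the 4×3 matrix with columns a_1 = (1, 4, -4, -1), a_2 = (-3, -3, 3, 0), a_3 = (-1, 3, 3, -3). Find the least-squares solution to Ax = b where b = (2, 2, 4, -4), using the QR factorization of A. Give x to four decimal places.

a_1 = (1, 4, -4, -1); ‖a_1‖ = 5.8310, so q_1 = (0.1715, 0.6860, -0.6860, -0.1715).
q_1·a_2 = 0.1715·(-3) + 0.6860·(-3) + (-0.6860)·3 + (-0.1715)·0 = -4.6305.
u_2 = a_2 + 4.6305·q_1 = (-2.2059, 0.1765, -0.1765, -0.7941).
‖u_2‖ = 2.3577, so q_2 = (-0.9356, 0.0748, -0.0748, -0.3368).
q_1·a_3 = 0.1715·(-1) + 0.6860·3 + (-0.6860)·3 + (-0.1715)·(-3) = 0.3430; q_2·a_3 = (-0.9356)·(-1) + 0.0748·3 + (-0.0748)·3 + (-0.3368)·(-3) = 1.9461.
u_3 = a_3 − 0.3430·q_1 − 1.9461·q_2 = (0.7619, 2.6190, 3.3810, -2.2857).
‖u_3‖ = 4.9087, so q_3 = (0.1552, 0.5336, 0.6888, -0.4656).
Qᵀb = (-0.3430, -0.6736, 5.9952).
Back-substitute: x_3 = 5.9952/4.9087 = 1.2213.
x_2 = (-0.6736 − 1.9461·1.2213)/2.3577 = -1.2938.
x_1 = (-0.3430 + 4.6305·(-1.2938) − 0.3430·1.2213)/5.8310 = -1.1581.

x = (-1.1581, -1.2938, 1.2213)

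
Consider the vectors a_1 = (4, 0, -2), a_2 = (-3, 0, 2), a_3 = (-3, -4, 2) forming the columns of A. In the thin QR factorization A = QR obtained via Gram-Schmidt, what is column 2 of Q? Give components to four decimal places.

q_2 = (0.4472, 0.0000, 0.8944)

a_1 = (4, 0, -2); ‖a_1‖ = 4.4721, so q_1 = (0.8944, 0.0000, -0.4472).
q_1·a_2 = 0.8944·(-3) + 0.0000·0 + (-0.4472)·2 = -3.5777.
u_2 = a_2 + 3.5777·q_1 = (0.2000, 0.0000, 0.4000).
‖u_2‖ = 0.4472, so q_2 = (0.4472, 0.0000, 0.8944).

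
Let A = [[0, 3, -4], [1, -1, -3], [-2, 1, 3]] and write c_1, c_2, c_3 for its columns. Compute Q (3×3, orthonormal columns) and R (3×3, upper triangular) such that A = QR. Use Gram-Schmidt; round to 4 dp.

c_1 = (0, 1, -2); ‖c_1‖ = 2.2361, so q_1 = (0.0000, 0.4472, -0.8944).
q_1·c_2 = 0.0000·3 + 0.4472·(-1) + (-0.8944)·1 = -1.3416.
u_2 = c_2 + 1.3416·q_1 = (3.0000, -0.4000, -0.2000).
‖u_2‖ = 3.0332, so q_2 = (0.9891, -0.1319, -0.0659).
q_1·c_3 = 0.0000·(-4) + 0.4472·(-3) + (-0.8944)·3 = -4.0249; q_2·c_3 = 0.9891·(-4) + (-0.1319)·(-3) + (-0.0659)·3 = -3.7585.
u_3 = c_3 + 4.0249·q_1 + 3.7585·q_2 = (-0.2826, -1.6957, -0.8478).
‖u_3‖ = 1.9167, so q_3 = (-0.1474, -0.8847, -0.4423).

Q = [[0.0000, 0.9891, -0.1474], [0.4472, -0.1319, -0.8847], [-0.8944, -0.0659, -0.4423]], R = [[2.2361, -1.3416, -4.0249], [0.0000, 3.0332, -3.7585], [0.0000, 0.0000, 1.9167]]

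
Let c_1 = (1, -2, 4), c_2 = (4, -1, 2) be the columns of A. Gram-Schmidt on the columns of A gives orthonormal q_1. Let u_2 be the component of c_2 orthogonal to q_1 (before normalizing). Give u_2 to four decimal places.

u_2 = (3.3333, 0.3333, -0.6667)

q_1 = c_1/‖c_1‖ = (1, -2, 4)/4.5826 = (0.2182, -0.4364, 0.8729).
r_{12} = q_1·c_2 = 3.0551.
u_2 = c_2 − 3.0551·q_1 = (3.3333, 0.3333, -0.6667).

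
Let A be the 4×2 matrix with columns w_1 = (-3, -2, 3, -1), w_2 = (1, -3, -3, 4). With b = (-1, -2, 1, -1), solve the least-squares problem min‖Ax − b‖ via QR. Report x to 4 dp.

w_1 = (-3, -2, 3, -1); ‖w_1‖ = 4.7958, so e_1 = (-0.6255, -0.4170, 0.6255, -0.2085).
e_1·w_2 = (-0.6255)·1 + (-0.4170)·(-3) + 0.6255·(-3) + (-0.2085)·4 = -2.0851.
u_2 = w_2 + 2.0851·e_1 = (-0.3043, -3.8696, -1.6957, 3.5652).
‖u_2‖ = 5.5364, so e_2 = (-0.0550, -0.6989, -0.3063, 0.6440).
Qᵀb = (2.2937, 0.5026).
Back-substitute: x_2 = 0.5026/5.5364 = 0.0908.
x_1 = (2.2937 + 2.0851·0.0908)/4.7958 = 0.5177.

x = (0.5177, 0.0908)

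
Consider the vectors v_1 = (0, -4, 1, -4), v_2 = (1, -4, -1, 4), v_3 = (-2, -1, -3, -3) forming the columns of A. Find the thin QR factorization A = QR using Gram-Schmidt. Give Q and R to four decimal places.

v_1 = (0, -4, 1, -4); ‖v_1‖ = 5.7446, so q_1 = (0.0000, -0.6963, 0.1741, -0.6963).
q_1·v_2 = 0.0000·1 + (-0.6963)·(-4) + 0.1741·(-1) + (-0.6963)·4 = -0.1741.
u_2 = v_2 + 0.1741·q_1 = (1.0000, -4.1212, -0.9697, 3.8788).
‖u_2‖ = 5.8284, so q_2 = (0.1716, -0.7071, -0.1664, 0.6655).
q_1·v_3 = 0.0000·(-2) + (-0.6963)·(-1) + 0.1741·(-3) + (-0.6963)·(-3) = 2.2630; q_2·v_3 = 0.1716·(-2) + (-0.7071)·(-1) + (-0.1664)·(-3) + 0.6655·(-3) = -1.1334.
u_3 = v_3 − 2.2630·q_1 + 1.1334·q_2 = (-1.8055, -0.2257, -3.5825, -0.6699).
‖u_3‖ = 4.0736, so q_3 = (-0.4432, -0.0554, -0.8794, -0.1645).

Q = [[0.0000, 0.1716, -0.4432], [-0.6963, -0.7071, -0.0554], [0.1741, -0.1664, -0.8794], [-0.6963, 0.6655, -0.1645]], R = [[5.7446, -0.1741, 2.2630], [0.0000, 5.8284, -1.1334], [0.0000, 0.0000, 4.0736]]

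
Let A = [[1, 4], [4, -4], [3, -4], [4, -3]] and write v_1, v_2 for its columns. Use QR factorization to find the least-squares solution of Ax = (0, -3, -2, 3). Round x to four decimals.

q_1 = v_1/‖v_1‖ = (1, 4, 3, 4)/6.4807 = (0.1543, 0.6172, 0.4629, 0.6172).
r_{12} = q_1·v_2 = -5.5549.
u_2 = v_2 + 5.5549·q_1 = (4.8571, -0.5714, -1.4286, 0.4286).
‖u_2‖ = 5.1130, so q_2 = (0.9500, -0.1118, -0.2794, 0.0838).
Qᵀb = (-0.9258, 1.1455).
Back-substitute: x_2 = 1.1455/5.1130 = 0.2240.
x_1 = (-0.9258 + 5.5549·0.2240)/6.4807 = 0.0492.

x = (0.0492, 0.2240)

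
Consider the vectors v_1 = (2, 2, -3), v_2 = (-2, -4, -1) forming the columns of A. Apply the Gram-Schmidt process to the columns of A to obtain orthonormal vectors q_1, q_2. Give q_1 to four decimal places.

q_1 = v_1/‖v_1‖ = (2, 2, -3)/4.1231 = (0.4851, 0.4851, -0.7276).

q_1 = (0.4851, 0.4851, -0.7276)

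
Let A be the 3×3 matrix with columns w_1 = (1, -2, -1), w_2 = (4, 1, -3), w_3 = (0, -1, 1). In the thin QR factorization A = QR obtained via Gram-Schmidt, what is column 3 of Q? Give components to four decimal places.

e_1 = w_1/‖w_1‖ = (1, -2, -1)/2.4495 = (0.4082, -0.8165, -0.4082).
r_{12} = e_1·w_2 = 2.0412.
u_2 = w_2 − 2.0412·e_1 = (3.1667, 2.6667, -2.1667).
‖u_2‖ = 4.6726, so e_2 = (0.6777, 0.5707, -0.4637).
r_{13} = e_1·w_3 = 0.4082; r_{23} = e_2·w_3 = -1.0344.
u_3 = w_3 − 0.4082·e_1 + 1.0344·e_2 = (0.5344, -0.0763, 0.6870).
‖u_3‖ = 0.8737, so e_3 = (0.6116, -0.0874, 0.7863).

e_3 = (0.6116, -0.0874, 0.7863)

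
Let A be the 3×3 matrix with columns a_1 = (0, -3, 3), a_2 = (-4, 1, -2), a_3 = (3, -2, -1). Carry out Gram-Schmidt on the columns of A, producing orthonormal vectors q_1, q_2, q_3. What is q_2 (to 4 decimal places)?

q_2 = (-0.9847, -0.1231, -0.1231)

a_1 = (0, -3, 3); ‖a_1‖ = 4.2426, so q_1 = (0.0000, -0.7071, 0.7071).
q_1·a_2 = 0.0000·(-4) + (-0.7071)·1 + 0.7071·(-2) = -2.1213.
u_2 = a_2 + 2.1213·q_1 = (-4.0000, -0.5000, -0.5000).
‖u_2‖ = 4.0620, so q_2 = (-0.9847, -0.1231, -0.1231).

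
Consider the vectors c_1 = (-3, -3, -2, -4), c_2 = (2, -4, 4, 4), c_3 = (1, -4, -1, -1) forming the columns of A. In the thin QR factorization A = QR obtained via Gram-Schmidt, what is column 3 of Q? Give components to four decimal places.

q_3 = (0.7765, -0.2710, -0.5602, -0.0990)

c_1 = (-3, -3, -2, -4); ‖c_1‖ = 6.1644, so q_1 = (-0.4867, -0.4867, -0.3244, -0.6489).
q_1·c_2 = (-0.4867)·2 + (-0.4867)·(-4) + (-0.3244)·4 + (-0.6489)·4 = -2.9200.
u_2 = c_2 + 2.9200·q_1 = (0.5789, -5.4211, 3.0526, 2.1053).
‖u_2‖ = 6.5935, so q_2 = (0.0878, -0.8222, 0.4630, 0.3193).
q_1·c_3 = (-0.4867)·1 + (-0.4867)·(-4) + (-0.3244)·(-1) + (-0.6489)·(-1) = 2.4333; q_2·c_3 = 0.0878·1 + (-0.8222)·(-4) + 0.4630·(-1) + 0.3193·(-1) = 2.5943.
u_3 = c_3 − 2.4333·q_1 − 2.5943·q_2 = (1.9564, -0.6828, -1.4116, -0.2494).
‖u_3‖ = 2.5197, so q_3 = (0.7765, -0.2710, -0.5602, -0.0990).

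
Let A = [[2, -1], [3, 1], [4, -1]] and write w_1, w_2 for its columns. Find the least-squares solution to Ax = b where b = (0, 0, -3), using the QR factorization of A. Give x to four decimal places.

w_1 = (2, 3, 4); ‖w_1‖ = 5.3852, so q_1 = (0.3714, 0.5571, 0.7428).
q_1·w_2 = 0.3714·(-1) + 0.5571·1 + 0.7428·(-1) = -0.5571.
u_2 = w_2 + 0.5571·q_1 = (-0.7931, 1.3103, -0.5862).
‖u_2‖ = 1.6400, so q_2 = (-0.4836, 0.7990, -0.3574).
Qᵀb = (-2.2283, 1.0723).
Back-substitute: x_2 = 1.0723/1.6400 = 0.6538.
x_1 = (-2.2283 + 0.5571·0.6538)/5.3852 = -0.3462.

x = (-0.3462, 0.6538)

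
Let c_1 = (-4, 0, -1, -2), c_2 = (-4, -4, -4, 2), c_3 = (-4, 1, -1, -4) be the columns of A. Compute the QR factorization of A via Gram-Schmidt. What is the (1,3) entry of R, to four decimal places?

c_1 = (-4, 0, -1, -2); ‖c_1‖ = 4.5826, so e_1 = (-0.8729, 0.0000, -0.2182, -0.4364).
r_{13} = e_1·c_3 = 5.4554.

r_{13} = 5.4554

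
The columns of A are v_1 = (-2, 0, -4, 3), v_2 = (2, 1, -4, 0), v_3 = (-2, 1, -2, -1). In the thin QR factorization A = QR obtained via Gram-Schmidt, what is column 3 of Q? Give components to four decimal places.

v_1 = (-2, 0, -4, 3); ‖v_1‖ = 5.3852, so q_1 = (-0.3714, 0.0000, -0.7428, 0.5571).
q_1·v_2 = (-0.3714)·2 + 0.0000·1 + (-0.7428)·(-4) + 0.5571·0 = 2.2283.
u_2 = v_2 − 2.2283·q_1 = (2.8276, 1.0000, -2.3448, -1.2414).
‖u_2‖ = 4.0043, so q_2 = (0.7061, 0.2497, -0.5856, -0.3100).
q_1·v_3 = (-0.3714)·(-2) + 0.0000·1 + (-0.7428)·(-2) + 0.5571·(-1) = 1.6713; q_2·v_3 = 0.7061·(-2) + 0.2497·1 + (-0.5856)·(-2) + (-0.3100)·(-1) = 0.3186.
u_3 = v_3 − 1.6713·q_1 − 0.3186·q_2 = (-1.6043, 0.9204, -0.5720, -1.8323).
‖u_3‖ = 2.6656, so q_3 = (-0.6019, 0.3453, -0.2146, -0.6874).

q_3 = (-0.6019, 0.3453, -0.2146, -0.6874)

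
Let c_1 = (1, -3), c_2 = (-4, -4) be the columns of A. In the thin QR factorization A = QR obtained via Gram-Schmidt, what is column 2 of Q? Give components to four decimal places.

e_2 = (-0.9487, -0.3162)

c_1 = (1, -3); ‖c_1‖ = 3.1623, so e_1 = (0.3162, -0.9487).
e_1·c_2 = 0.3162·(-4) + (-0.9487)·(-4) = 2.5298.
u_2 = c_2 − 2.5298·e_1 = (-4.8000, -1.6000).
‖u_2‖ = 5.0596, so e_2 = (-0.9487, -0.3162).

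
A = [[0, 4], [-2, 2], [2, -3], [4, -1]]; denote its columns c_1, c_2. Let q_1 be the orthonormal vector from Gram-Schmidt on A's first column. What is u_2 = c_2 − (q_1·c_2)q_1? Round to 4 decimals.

u_2 = (4.0000, 0.8333, -1.8333, 1.3333)

c_1 = (0, -2, 2, 4); ‖c_1‖ = 4.8990, so q_1 = (0.0000, -0.4082, 0.4082, 0.8165).
q_1·c_2 = 0.0000·4 + (-0.4082)·2 + 0.4082·(-3) + 0.8165·(-1) = -2.8577.
u_2 = c_2 + 2.8577·q_1 = (4.0000, 0.8333, -1.8333, 1.3333).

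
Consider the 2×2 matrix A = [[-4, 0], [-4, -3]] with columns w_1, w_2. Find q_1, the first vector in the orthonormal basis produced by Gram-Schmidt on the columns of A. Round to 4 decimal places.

q_1 = (-0.7071, -0.7071)

q_1 = w_1/‖w_1‖ = (-4, -4)/5.6569 = (-0.7071, -0.7071).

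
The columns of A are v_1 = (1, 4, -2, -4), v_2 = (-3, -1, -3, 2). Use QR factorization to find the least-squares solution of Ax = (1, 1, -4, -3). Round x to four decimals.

v_1 = (1, 4, -2, -4); ‖v_1‖ = 6.0828, so e_1 = (0.1644, 0.6576, -0.3288, -0.6576).
e_1·v_2 = 0.1644·(-3) + 0.6576·(-1) + (-0.3288)·(-3) + (-0.6576)·2 = -1.4796.
u_2 = v_2 + 1.4796·e_1 = (-2.7568, -0.0270, -3.4865, 1.0270).
‖u_2‖ = 4.5619, so e_2 = (-0.6043, -0.0059, -0.7643, 0.2251).
Qᵀb = (4.1100, 1.7714).
Back-substitute: x_2 = 1.7714/4.5619 = 0.3883.
x_1 = (4.1100 + 1.4796·0.3883)/6.0828 = 0.7701.

x = (0.7701, 0.3883)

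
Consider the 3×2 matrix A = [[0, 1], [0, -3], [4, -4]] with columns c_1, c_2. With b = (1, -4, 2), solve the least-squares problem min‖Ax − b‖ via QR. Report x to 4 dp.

x = (1.8000, 1.3000)

c_1 = (0, 0, 4); ‖c_1‖ = 4.0000, so e_1 = (0.0000, 0.0000, 1.0000).
e_1·c_2 = 0.0000·1 + 0.0000·(-3) + 1.0000·(-4) = -4.0000.
u_2 = c_2 + 4.0000·e_1 = (1.0000, -3.0000, 0.0000).
‖u_2‖ = 3.1623, so e_2 = (0.3162, -0.9487, 0.0000).
Qᵀb = (2.0000, 4.1110).
Back-substitute: x_2 = 4.1110/3.1623 = 1.3000.
x_1 = (2.0000 + 4.0000·1.3000)/4.0000 = 1.8000.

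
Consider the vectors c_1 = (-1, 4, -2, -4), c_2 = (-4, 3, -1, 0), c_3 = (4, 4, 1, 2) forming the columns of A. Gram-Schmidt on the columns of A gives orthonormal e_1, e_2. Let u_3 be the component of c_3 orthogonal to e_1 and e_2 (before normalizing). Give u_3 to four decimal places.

c_1 = (-1, 4, -2, -4); ‖c_1‖ = 6.0828, so e_1 = (-0.1644, 0.6576, -0.3288, -0.6576).
e_1·c_2 = (-0.1644)·(-4) + 0.6576·3 + (-0.3288)·(-1) + (-0.6576)·0 = 2.9592.
u_2 = c_2 − 2.9592·e_1 = (-3.5135, 1.0541, -0.0270, 1.9459).
‖u_2‖ = 4.1525, so e_2 = (-0.8461, 0.2538, -0.0065, 0.4686).
e_1·c_3 = (-0.1644)·4 + 0.6576·4 + (-0.3288)·1 + (-0.6576)·2 = 0.3288; e_2·c_3 = (-0.8461)·4 + 0.2538·4 + (-0.0065)·1 + 0.4686·2 = -1.4384.
u_3 = c_3 − 0.3288·e_1 + 1.4384·e_2 = (2.8370, 4.1489, 1.0987, 2.8903).

u_3 = (2.8370, 4.1489, 1.0987, 2.8903)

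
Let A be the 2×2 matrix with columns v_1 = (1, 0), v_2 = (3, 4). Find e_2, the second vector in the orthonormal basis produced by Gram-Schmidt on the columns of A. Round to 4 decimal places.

e_2 = (0.0000, 1.0000)

v_1 = (1, 0); ‖v_1‖ = 1.0000, so e_1 = (1.0000, 0.0000).
e_1·v_2 = 1.0000·3 + 0.0000·4 = 3.0000.
u_2 = v_2 − 3.0000·e_1 = (0.0000, 4.0000).
‖u_2‖ = 4.0000, so e_2 = (0.0000, 1.0000).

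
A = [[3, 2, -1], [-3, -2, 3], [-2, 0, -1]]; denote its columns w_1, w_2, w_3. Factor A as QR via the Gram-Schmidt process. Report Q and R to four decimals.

e_1 = w_1/‖w_1‖ = (3, -3, -2)/4.6904 = (0.6396, -0.6396, -0.4264).
r_{12} = e_1·w_2 = 2.5584.
u_2 = w_2 − 2.5584·e_1 = (0.3636, -0.3636, 1.0909).
‖u_2‖ = 1.2060, so e_2 = (0.3015, -0.3015, 0.9045).
r_{13} = e_1·w_3 = -2.1320; r_{23} = e_2·w_3 = -2.1106.
u_3 = w_3 + 2.1320·e_1 + 2.1106·e_2 = (1.0000, 1.0000, 0.0000).
‖u_3‖ = 1.4142, so e_3 = (0.7071, 0.7071, 0.0000).

Q = [[0.6396, 0.3015, 0.7071], [-0.6396, -0.3015, 0.7071], [-0.4264, 0.9045, 0.0000]], R = [[4.6904, 2.5584, -2.1320], [0.0000, 1.2060, -2.1106], [0.0000, 0.0000, 1.4142]]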